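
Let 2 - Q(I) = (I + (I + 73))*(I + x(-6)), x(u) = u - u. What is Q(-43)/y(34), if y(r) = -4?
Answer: 557/4 ≈ 139.25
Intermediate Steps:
x(u) = 0
Q(I) = 2 - I*(73 + 2*I) (Q(I) = 2 - (I + (I + 73))*(I + 0) = 2 - (I + (73 + I))*I = 2 - (73 + 2*I)*I = 2 - I*(73 + 2*I))
Q(-43)/y(34) = (2 - 73*(-43) - 2*(-43)²)/(-4) = (2 + 3139 - 2*1849)*(-¼) = (2 + 3139 - 3698)*(-¼) = -557*(-¼) = 557/4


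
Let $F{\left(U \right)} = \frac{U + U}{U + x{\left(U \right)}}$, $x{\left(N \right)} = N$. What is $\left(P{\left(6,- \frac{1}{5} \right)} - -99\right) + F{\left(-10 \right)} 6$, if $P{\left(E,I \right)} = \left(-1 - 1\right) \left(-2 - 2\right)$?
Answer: $113$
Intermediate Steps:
$P{\left(E,I \right)} = 8$ ($P{\left(E,I \right)} = \left(-2\right) \left(-4\right) = 8$)
$F{\left(U \right)} = 1$ ($F{\left(U \right)} = \frac{U + U}{U + U} = \frac{2 U}{2 U} = 2 U \frac{1}{2 U} = 1$)
$\left(P{\left(6,- \frac{1}{5} \right)} - -99\right) + F{\left(-10 \right)} 6 = \left(8 - -99\right) + 1 \cdot 6 = \left(8 + 99\right) + 6 = 107 + 6 = 113$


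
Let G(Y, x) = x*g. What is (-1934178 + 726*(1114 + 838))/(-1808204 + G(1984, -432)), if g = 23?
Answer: 258513/909070 ≈ 0.28437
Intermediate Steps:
G(Y, x) = 23*x (G(Y, x) = x*23 = 23*x)
(-1934178 + 726*(1114 + 838))/(-1808204 + G(1984, -432)) = (-1934178 + 726*(1114 + 838))/(-1808204 + 23*(-432)) = (-1934178 + 726*1952)/(-1808204 - 9936) = (-1934178 + 1417152)/(-1818140) = -517026*(-1/1818140) = 258513/909070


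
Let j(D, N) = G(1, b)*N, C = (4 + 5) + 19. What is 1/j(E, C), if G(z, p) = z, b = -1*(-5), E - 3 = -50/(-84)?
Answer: 1/28 ≈ 0.035714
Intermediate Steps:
E = 151/42 (E = 3 - 50/(-84) = 3 - 50*(-1/84) = 3 + 25/42 = 151/42 ≈ 3.5952)
b = 5
C = 28 (C = 9 + 19 = 28)
j(D, N) = N (j(D, N) = 1*N = N)
1/j(E, C) = 1/28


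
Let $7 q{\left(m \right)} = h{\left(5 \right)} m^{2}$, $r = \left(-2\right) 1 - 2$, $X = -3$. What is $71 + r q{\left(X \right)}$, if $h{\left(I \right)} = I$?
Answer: $\frac{317}{7} \approx 45.286$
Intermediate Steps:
$r = -4$ ($r = -2 - 2 = -4$)
$q{\left(m \right)} = \frac{5 m^{2}}{7}$
$71 + r q{\left(X \right)} = 71 - 4 \frac{5 \left(-3\right)^{2}}{7} = 71 - 4 \cdot \frac{5}{7} \cdot 9 = 71 - \frac{180}{7} = \frac{317}{7}$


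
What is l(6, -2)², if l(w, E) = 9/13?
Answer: 81/169 ≈ 0.47929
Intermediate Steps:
l(w, E) = 9/13 (l(w, E) = 9*(1/13) = 9/13)
l(6, -2)² = (9/13)² = 81/169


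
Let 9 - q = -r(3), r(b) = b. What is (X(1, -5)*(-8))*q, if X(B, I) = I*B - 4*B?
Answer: 864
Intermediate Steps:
q = 12 (q = 9 - (-1)*3 = 9 - 1*(-3) = 9 + 3 = 12)
X(B, I) = -4*B + B*I (X(B, I) = B*I - 4*B = -4*B + B*I)
(X(1, -5)*(-8))*q = ((1*(-4 - 5))*(-8))*12 = ((1*(-9))*(-8))*12 = -9*(-8)*12 = 72*12 = 864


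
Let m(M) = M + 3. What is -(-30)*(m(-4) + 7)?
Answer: 180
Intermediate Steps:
m(M) = 3 + M
-(-30)*(m(-4) + 7) = -(-30)*((3 - 4) + 7) = -(-30)*(-1 + 7) = -(-30)*6 = -6*(-30) = 180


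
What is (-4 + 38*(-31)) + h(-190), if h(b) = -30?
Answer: -1212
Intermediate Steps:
(-4 + 38*(-31)) + h(-190) = (-4 + 38*(-31)) - 30 = (-4 - 1178) - 30 = -1182 - 30 = -1212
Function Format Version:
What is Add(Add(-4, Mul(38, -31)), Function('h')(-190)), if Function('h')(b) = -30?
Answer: -1212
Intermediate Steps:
Add(Add(-4, Mul(38, -31)), Function('h')(-190)) = Add(Add(-4, Mul(38, -31)), -30) = Add(Add(-4, -1178), -30) = Add(-1182, -30) = -1212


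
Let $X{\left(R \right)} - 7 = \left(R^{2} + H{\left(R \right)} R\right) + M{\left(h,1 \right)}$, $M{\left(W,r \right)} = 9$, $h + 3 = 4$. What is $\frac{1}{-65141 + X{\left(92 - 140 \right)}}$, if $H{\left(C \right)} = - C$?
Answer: $- \frac{1}{65125} \approx -1.5355 \cdot 10^{-5}$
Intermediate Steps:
$h = 1$ ($h = -3 + 4 = 1$)
$X{\left(R \right)} = 16$ ($X{\left(R \right)} = 7 + \left(\left(R^{2} + - R R\right) + 9\right) = 7 + \left(\left(R^{2} - R^{2}\right) + 9\right) = 7 + \left(0 + 9\right) = 7 + 9 = 16$)
$\frac{1}{-65141 + X{\left(92 - 140 \right)}} = \frac{1}{-65141 + 16} = \frac{1}{-65125} = - \frac{1}{65125}$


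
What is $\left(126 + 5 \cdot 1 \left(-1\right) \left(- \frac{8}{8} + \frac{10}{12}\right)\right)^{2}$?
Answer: $\frac{579121}{36} \approx 16087.0$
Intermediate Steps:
$\left(126 + 5 \cdot 1 \left(-1\right) \left(- \frac{8}{8} + \frac{10}{12}\right)\right)^{2} = \left(126 + 5 \left(-1\right) \left(\left(-8\right) \frac{1}{8} + 10 \cdot \frac{1}{12}\right)\right)^{2} = \left(126 - 5 \left(-1 + \frac{5}{6}\right)\right)^{2} = \left(126 - - \frac{5}{6}\right)^{2} = \left(126 + \frac{5}{6}\right)^{2} = \left(\frac{761}{6}\right)^{2} = \frac{579121}{36}$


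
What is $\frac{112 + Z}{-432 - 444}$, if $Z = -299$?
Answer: $\frac{187}{876} \approx 0.21347$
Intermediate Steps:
$\frac{112 + Z}{-432 - 444} = \frac{112 - 299}{-432 - 444} = - \frac{187}{-876} = \left(-187\right) \left(- \frac{1}{876}\right) = \frac{187}{876}$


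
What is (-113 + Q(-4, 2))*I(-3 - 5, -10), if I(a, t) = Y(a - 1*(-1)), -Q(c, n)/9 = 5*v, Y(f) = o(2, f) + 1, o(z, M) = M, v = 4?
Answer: 1758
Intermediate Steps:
Y(f) = 1 + f (Y(f) = f + 1 = 1 + f)
Q(c, n) = -180 (Q(c, n) = -45*4 = -9*20 = -180)
I(a, t) = 2 + a (I(a, t) = 1 + (a - 1*(-1)) = 1 + (a + 1) = 1 + (1 + a) = 2 + a)
(-113 + Q(-4, 2))*I(-3 - 5, -10) = (-113 - 180)*(2 + (-3 - 5)) = -293*(2 - 8) = -293*(-6) = 1758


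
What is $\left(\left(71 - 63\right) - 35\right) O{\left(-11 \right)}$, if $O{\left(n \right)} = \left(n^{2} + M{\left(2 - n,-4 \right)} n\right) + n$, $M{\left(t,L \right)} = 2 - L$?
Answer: $-1188$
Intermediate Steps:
$O{\left(n \right)} = n^{2} + 7 n$ ($O{\left(n \right)} = \left(n^{2} + \left(2 - -4\right) n\right) + n = \left(n^{2} + \left(2 + 4\right) n\right) + n = \left(n^{2} + 6 n\right) + n = n^{2} + 7 n$)
$\left(\left(71 - 63\right) - 35\right) O{\left(-11 \right)} = \left(\left(71 - 63\right) - 35\right) \left(- 11 \left(7 - 11\right)\right) = \left(\left(71 - 63\right) - 35\right) \left(\left(-11\right) \left(-4\right)\right) = \left(8 - 35\right) 44 = \left(-27\right) 44 = -1188$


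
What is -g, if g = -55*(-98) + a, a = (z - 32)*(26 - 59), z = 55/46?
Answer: -294701/46 ≈ -6406.5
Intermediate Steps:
z = 55/46 (z = 55*(1/46) = 55/46 ≈ 1.1957)
a = 46761/46 (a = (55/46 - 32)*(26 - 59) = -1417/46*(-33) = 46761/46 ≈ 1016.5)
g = 294701/46 (g = -55*(-98) + 46761/46 = 5390 + 46761/46 = 294701/46 ≈ 6406.5)
-g = -1*294701/46 = -294701/46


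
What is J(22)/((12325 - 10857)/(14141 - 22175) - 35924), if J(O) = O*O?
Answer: -972114/72153721 ≈ -0.013473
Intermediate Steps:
J(O) = O²
J(22)/((12325 - 10857)/(14141 - 22175) - 35924) = 22²/((12325 - 10857)/(14141 - 22175) - 35924) = 484/(1468/(-8034) - 35924) = 484/(1468*(-1/8034) - 35924) = 484/(-734/4017 - 35924) = 484/(-144307442/4017) = 484*(-4017/144307442) = -972114/72153721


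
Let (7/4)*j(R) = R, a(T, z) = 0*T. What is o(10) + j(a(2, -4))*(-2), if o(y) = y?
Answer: 10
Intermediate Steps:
a(T, z) = 0
j(R) = 4*R/7
o(10) + j(a(2, -4))*(-2) = 10 + ((4/7)*0)*(-2) = 10 + 0*(-2) = 10 + 0 = 10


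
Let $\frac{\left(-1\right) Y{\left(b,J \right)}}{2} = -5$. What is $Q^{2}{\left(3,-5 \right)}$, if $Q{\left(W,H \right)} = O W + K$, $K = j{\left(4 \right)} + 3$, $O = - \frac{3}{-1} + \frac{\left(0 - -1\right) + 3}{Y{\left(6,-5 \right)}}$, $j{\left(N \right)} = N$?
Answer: $\frac{7396}{25} \approx 295.84$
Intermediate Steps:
$Y{\left(b,J \right)} = 10$ ($Y{\left(b,J \right)} = \left(-2\right) \left(-5\right) = 10$)
$O = \frac{17}{5}$ ($O = - \frac{3}{-1} + \frac{\left(0 - -1\right) + 3}{10} = \left(-3\right) \left(-1\right) + \left(\left(0 + 1\right) + 3\right) \frac{1}{10} = 3 + \left(1 + 3\right) \frac{1}{10} = 3 + 4 \cdot \frac{1}{10} = 3 + \frac{2}{5} = \frac{17}{5} \approx 3.4$)
$K = 7$ ($K = 4 + 3 = 7$)
$Q{\left(W,H \right)} = 7 + \frac{17 W}{5}$ ($Q{\left(W,H \right)} = \frac{17 W}{5} + 7 = 7 + \frac{17 W}{5}$)
$Q^{2}{\left(3,-5 \right)} = \left(7 + \frac{17}{5} \cdot 3\right)^{2} = \left(7 + \frac{51}{5}\right)^{2} = \left(\frac{86}{5}\right)^{2} = \frac{7396}{25}$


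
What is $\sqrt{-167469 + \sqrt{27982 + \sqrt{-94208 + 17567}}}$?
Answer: $\sqrt{-167469 + \sqrt{27982 + i \sqrt{76641}}} \approx 0.001 + 409.03 i$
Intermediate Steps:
$\sqrt{-167469 + \sqrt{27982 + \sqrt{-94208 + 17567}}} = \sqrt{-167469 + \sqrt{27982 + \sqrt{-76641}}} = \sqrt{-167469 + \sqrt{27982 + i \sqrt{76641}}}$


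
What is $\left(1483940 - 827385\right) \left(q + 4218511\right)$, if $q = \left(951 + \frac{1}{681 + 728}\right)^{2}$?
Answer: $\frac{6677441769561992005}{1985281} \approx 3.3635 \cdot 10^{12}$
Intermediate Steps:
$q = \frac{1795492801600}{1985281}$ ($q = \left(951 + \frac{1}{1409}\right)^{2} = \left(\frac{1339960}{1409}\right)^{2} = \frac{1795492801600}{1985281} \approx 9.044 \cdot 10^{5}$)
$\left(1483940 - 827385\right) \left(q + 4218511\right) = \left(1483940 - 827385\right) \left(\frac{1795492801600}{1985281} + 4218511\right) = 656555 \cdot \frac{10170422538191}{1985281} = \frac{6677441769561992005}{1985281}$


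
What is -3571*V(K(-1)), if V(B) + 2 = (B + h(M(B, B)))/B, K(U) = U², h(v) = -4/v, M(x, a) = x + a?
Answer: 10713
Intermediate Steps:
M(x, a) = a + x
V(B) = -2 + (B - 2/B)/B (V(B) = -2 + (B - 4/(B + B))/B = -2 + (B - 4*1/(2*B))/B = -2 + (B - 2/B)/B)
-3571*V(K(-1)) = -3571*(-1 - 2/((-1)²)²) = -3571*(-1 - 2/1²) = -3571*(-1 - 2*1) = -3571*(-1 - 2) = -3571*(-3) = 10713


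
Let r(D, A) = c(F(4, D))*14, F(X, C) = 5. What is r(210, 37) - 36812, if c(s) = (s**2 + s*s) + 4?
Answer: -36056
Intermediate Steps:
c(s) = 4 + 2*s**2 (c(s) = (s**2 + s**2) + 4 = 2*s**2 + 4 = 4 + 2*s**2)
r(D, A) = 756 (r(D, A) = (4 + 2*5**2)*14 = (4 + 2*25)*14 = (4 + 50)*14 = 54*14 = 756)
r(210, 37) - 36812 = 756 - 36812 = -36056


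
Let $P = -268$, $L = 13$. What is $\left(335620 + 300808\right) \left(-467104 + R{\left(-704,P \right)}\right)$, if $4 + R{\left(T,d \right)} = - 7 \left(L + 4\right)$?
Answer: $-297356345156$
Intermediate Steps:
$R{\left(T,d \right)} = -123$ ($R{\left(T,d \right)} = -4 - 7 \left(13 + 4\right) = -4 - 119 = -123$)
$\left(335620 + 300808\right) \left(-467104 + R{\left(-704,P \right)}\right) = \left(335620 + 300808\right) \left(-467104 - 123\right) = 636428 \left(-467227\right) = -297356345156$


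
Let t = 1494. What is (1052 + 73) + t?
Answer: 2619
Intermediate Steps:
(1052 + 73) + t = (1052 + 73) + 1494 = 1125 + 1494 = 2619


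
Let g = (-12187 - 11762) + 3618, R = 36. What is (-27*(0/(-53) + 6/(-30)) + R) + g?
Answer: -101448/5 ≈ -20290.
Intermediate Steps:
g = -20331 (g = -23949 + 3618 = -20331)
(-27*(0/(-53) + 6/(-30)) + R) + g = (-27*(0/(-53) + 6/(-30)) + 36) - 20331 = (-27*(0*(-1/53) + 6*(-1/30)) + 36) - 20331 = (-27*(0 - ⅕) + 36) - 20331 = (-27*(-⅕) + 36) - 20331 = (27/5 + 36) - 20331 = 207/5 - 20331 = -101448/5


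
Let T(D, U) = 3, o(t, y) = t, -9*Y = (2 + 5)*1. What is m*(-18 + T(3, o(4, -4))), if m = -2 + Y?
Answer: 125/3 ≈ 41.667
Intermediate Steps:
Y = -7/9 (Y = -(2 + 5)/9 = -7/9 ≈ -0.77778)
m = -25/9 (m = -2 - 7/9 = -25/9 ≈ -2.7778)
m*(-18 + T(3, o(4, -4))) = -25*(-18 + 3)/9 = -25/9*(-15) = 125/3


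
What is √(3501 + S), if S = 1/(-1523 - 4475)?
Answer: √125951984006/5998 ≈ 59.169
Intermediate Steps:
S = -1/5998 (S = 1/(-5998) = -1/5998 ≈ -0.00016672)
√(3501 + S) = √(3501 - 1/5998) = √(20998997/5998) = √125951984006/5998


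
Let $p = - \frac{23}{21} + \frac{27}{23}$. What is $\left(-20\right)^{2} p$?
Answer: $\frac{15200}{483} \approx 31.47$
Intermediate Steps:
$p = \frac{38}{483}$ ($p = \left(-23\right) \frac{1}{21} + 27 \cdot \frac{1}{23} = - \frac{23}{21} + \frac{27}{23} = \frac{38}{483} \approx 0.078675$)
$\left(-20\right)^{2} p = \left(-20\right)^{2} \cdot \frac{38}{483} = 400 \cdot \frac{38}{483} = \frac{15200}{483}$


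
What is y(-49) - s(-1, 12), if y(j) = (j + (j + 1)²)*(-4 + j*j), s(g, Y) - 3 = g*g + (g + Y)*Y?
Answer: 5405099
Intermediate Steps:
s(g, Y) = 3 + g² + Y*(Y + g) (s(g, Y) = 3 + (g*g + (g + Y)*Y) = 3 + (g² + (Y + g)*Y) = 3 + (g² + Y*(Y + g)) = 3 + g² + Y*(Y + g))
y(j) = (-4 + j²)*(j + (1 + j)²) (y(j) = (j + (1 + j)²)*(-4 + j²) = (-4 + j²)*(j + (1 + j)²))
y(-49) - s(-1, 12) = (-4 + (-49)⁴ - 12*(-49) - 3*(-49)² + 3*(-49)³) - (3 + 12² + (-1)² + 12*(-1)) = (-4 + 5764801 + 588 - 3*2401 + 3*(-117649)) - (3 + 144 + 1 - 12) = (-4 + 5764801 + 588 - 7203 - 352947) - 1*136 = 5405235 - 136 = 5405099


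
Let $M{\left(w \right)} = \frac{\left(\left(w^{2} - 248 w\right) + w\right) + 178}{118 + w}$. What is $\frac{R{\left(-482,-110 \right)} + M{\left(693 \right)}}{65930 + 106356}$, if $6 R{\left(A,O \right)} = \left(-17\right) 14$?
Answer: $\frac{831259}{419171838} \approx 0.0019831$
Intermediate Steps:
$R{\left(A,O \right)} = - \frac{119}{3}$ ($R{\left(A,O \right)} = \frac{\left(-17\right) 14}{6} = \frac{1}{6} \left(-238\right) = - \frac{119}{3}$)
$M{\left(w \right)} = \frac{178 + w^{2} - 247 w}{118 + w}$ ($M{\left(w \right)} = \frac{\left(w^{2} - 247 w\right) + 178}{118 + w} = \frac{178 + w^{2} - 247 w}{118 + w}$)
$\frac{R{\left(-482,-110 \right)} + M{\left(693 \right)}}{65930 + 106356} = \frac{- \frac{119}{3} + \frac{178 + 693^{2} - 171171}{118 + 693}}{65930 + 106356} = \frac{- \frac{119}{3} + \frac{178 + 480249 - 171171}{811}}{172286} = \left(- \frac{119}{3} + \frac{1}{811} \cdot 309256\right) \frac{1}{172286} = \left(- \frac{119}{3} + \frac{309256}{811}\right) \frac{1}{172286} = \frac{831259}{2433} \cdot \frac{1}{172286} = \frac{831259}{419171838}$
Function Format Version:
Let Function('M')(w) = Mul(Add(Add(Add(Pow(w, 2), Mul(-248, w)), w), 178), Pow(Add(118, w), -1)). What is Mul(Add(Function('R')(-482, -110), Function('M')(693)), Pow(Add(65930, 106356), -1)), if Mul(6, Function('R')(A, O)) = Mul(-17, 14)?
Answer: Rational(831259, 419171838) ≈ 0.0019831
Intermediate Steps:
Function('R')(A, O) = Rational(-119, 3) (Function('R')(A, O) = Mul(Rational(1, 6), Mul(-17, 14)) = Mul(Rational(1, 6), -238) = Rational(-119, 3))
Function('M')(w) = Mul(Pow(Add(118, w), -1), Add(178, Pow(w, 2), Mul(-247, w))) (Function('M')(w) = Mul(Add(Add(Pow(w, 2), Mul(-247, w)), 178), Pow(Add(118, w), -1)) = Mul(Add(178, Pow(w, 2), Mul(-247, w)), Pow(Add(118, w), -1)) = Mul(Pow(Add(118, w), -1), Add(178, Pow(w, 2), Mul(-247, w))))
Mul(Add(Function('R')(-482, -110), Function('M')(693)), Pow(Add(65930, 106356), -1)) = Mul(Add(Rational(-119, 3), Mul(Pow(Add(118, 693), -1), Add(178, Pow(693, 2), Mul(-247, 693)))), Pow(Add(65930, 106356), -1)) = Mul(Add(Rational(-119, 3), Mul(Pow(811, -1), Add(178, 480249, -171171))), Pow(172286, -1)) = Mul(Add(Rational(-119, 3), Mul(Rational(1, 811), 309256)), Rational(1, 172286)) = Mul(Add(Rational(-119, 3), Rational(309256, 811)), Rational(1, 172286)) = Mul(Rational(831259, 2433), Rational(1, 172286)) = Rational(831259, 419171838)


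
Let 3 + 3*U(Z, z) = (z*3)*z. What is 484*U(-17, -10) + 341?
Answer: 48257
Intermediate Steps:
U(Z, z) = -1 + z**2 (U(Z, z) = -1 + ((z*3)*z)/3 = -1 + ((3*z)*z)/3 = -1 + (3*z**2)/3 = -1 + z**2)
484*U(-17, -10) + 341 = 484*(-1 + (-10)**2) + 341 = 484*(-1 + 100) + 341 = 484*99 + 341 = 47916 + 341 = 48257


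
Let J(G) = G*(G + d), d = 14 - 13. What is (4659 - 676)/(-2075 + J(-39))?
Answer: -3983/593 ≈ -6.7167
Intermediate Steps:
d = 1
J(G) = G*(1 + G) (J(G) = G*(G + 1) = G*(1 + G))
(4659 - 676)/(-2075 + J(-39)) = (4659 - 676)/(-2075 - 39*(1 - 39)) = 3983/(-2075 - 39*(-38)) = 3983/(-2075 + 1482) = 3983/(-593) = 3983*(-1/593) = -3983/593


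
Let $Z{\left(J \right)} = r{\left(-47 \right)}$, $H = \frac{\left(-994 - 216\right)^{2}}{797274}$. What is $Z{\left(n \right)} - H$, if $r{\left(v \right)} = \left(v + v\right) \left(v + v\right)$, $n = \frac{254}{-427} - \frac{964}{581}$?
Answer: $\frac{3521624482}{398637} \approx 8834.2$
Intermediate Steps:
$n = - \frac{79886}{35441}$ ($n = 254 \left(- \frac{1}{427}\right) - \frac{964}{581} = - \frac{254}{427} - \frac{964}{581} = - \frac{79886}{35441} \approx -2.2541$)
$H = \frac{732050}{398637}$ ($H = \left(-1210\right)^{2} \cdot \frac{1}{797274} = 1464100 \cdot \frac{1}{797274} = \frac{732050}{398637} \approx 1.8364$)
$r{\left(v \right)} = 4 v^{2}$ ($r{\left(v \right)} = 2 v 2 v = 4 v^{2}$)
$Z{\left(J \right)} = 8836$ ($Z{\left(J \right)} = 4 \left(-47\right)^{2} = 4 \cdot 2209 = 8836$)
$Z{\left(n \right)} - H = 8836 - \frac{732050}{398637} = \frac{3521624482}{398637}$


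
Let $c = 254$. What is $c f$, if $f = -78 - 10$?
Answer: $-22352$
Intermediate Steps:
$f = -88$ ($f = -78 - 10 = -88$)
$c f = 254 \left(-88\right) = -22352$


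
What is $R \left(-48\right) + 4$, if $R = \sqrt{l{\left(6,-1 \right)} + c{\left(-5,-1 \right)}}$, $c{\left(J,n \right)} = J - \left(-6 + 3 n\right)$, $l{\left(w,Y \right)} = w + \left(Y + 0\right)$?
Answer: $-140$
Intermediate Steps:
$l{\left(w,Y \right)} = Y + w$ ($l{\left(w,Y \right)} = w + Y = Y + w$)
$c{\left(J,n \right)} = 6 + J - 3 n$ ($c{\left(J,n \right)} = J - \left(-6 + 3 n\right) = 6 + J - 3 n$)
$R = 3$ ($R = \sqrt{\left(-1 + 6\right) - -4} = \sqrt{5 + \left(6 - 5 + 3\right)} = \sqrt{5 + 4} = \sqrt{9} = 3$)
$R \left(-48\right) + 4 = 3 \left(-48\right) + 4 = -144 + 4 = -140$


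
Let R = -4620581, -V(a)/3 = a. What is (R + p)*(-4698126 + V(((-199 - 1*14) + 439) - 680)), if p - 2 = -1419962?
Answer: 28370995509324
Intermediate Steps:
p = -1419960 (p = 2 - 1419962 = -1419960)
V(a) = -3*a
(R + p)*(-4698126 + V(((-199 - 1*14) + 439) - 680)) = (-4620581 - 1419960)*(-4698126 - 3*(((-199 - 1*14) + 439) - 680)) = -6040541*(-4698126 - 3*(((-199 - 14) + 439) - 680)) = -6040541*(-4698126 - 3*((-213 + 439) - 680)) = -6040541*(-4698126 - 3*(226 - 680)) = -6040541*(-4698126 - 3*(-454)) = -6040541*(-4698126 + 1362) = -6040541*(-4696764) = 28370995509324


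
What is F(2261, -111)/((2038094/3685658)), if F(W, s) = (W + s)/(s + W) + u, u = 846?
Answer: 1560876163/1019047 ≈ 1531.7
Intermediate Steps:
F(W, s) = 847 (F(W, s) = (W + s)/(s + W) + 846 = (W + s)/(W + s) + 846 = 1 + 846 = 847)
F(2261, -111)/((2038094/3685658)) = 847/((2038094/3685658)) = 847/((2038094*(1/3685658))) = 847/(1019047/1842829) = 847*(1842829/1019047) = 1560876163/1019047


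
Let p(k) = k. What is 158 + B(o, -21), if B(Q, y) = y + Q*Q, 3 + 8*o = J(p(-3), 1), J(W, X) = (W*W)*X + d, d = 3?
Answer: 8849/64 ≈ 138.27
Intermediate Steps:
J(W, X) = 3 + X*W² (J(W, X) = (W*W)*X + 3 = W²*X + 3 = X*W² + 3 = 3 + X*W²)
o = 9/8 (o = -3/8 + (3 + 1*(-3)²)/8 = -3/8 + (3 + 1*9)/8 = -3/8 + (3 + 9)/8 = -3/8 + (⅛)*12 = -3/8 + 3/2 = 9/8 ≈ 1.1250)
B(Q, y) = y + Q²
158 + B(o, -21) = 158 + (-21 + (9/8)²) = 158 + (-21 + 81/64) = 158 - 1263/64 = 8849/64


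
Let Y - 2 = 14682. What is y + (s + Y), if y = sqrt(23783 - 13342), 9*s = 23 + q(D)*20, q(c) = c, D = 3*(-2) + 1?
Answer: 132079/9 + sqrt(10441) ≈ 14778.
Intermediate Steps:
D = -5 (D = -6 + 1 = -5)
Y = 14684 (Y = 2 + 14682 = 14684)
s = -77/9 (s = (23 - 5*20)/9 = (23 - 100)/9 = (1/9)*(-77) = -77/9 ≈ -8.5556)
y = sqrt(10441) ≈ 102.18
y + (s + Y) = sqrt(10441) + (-77/9 + 14684) = sqrt(10441) + 132079/9 = 132079/9 + sqrt(10441)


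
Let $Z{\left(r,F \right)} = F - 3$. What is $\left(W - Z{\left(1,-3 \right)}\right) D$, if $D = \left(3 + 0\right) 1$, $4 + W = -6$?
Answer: $-12$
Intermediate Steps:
$W = -10$ ($W = -4 - 6 = -10$)
$D = 3$ ($D = 3 \cdot 1 = 3$)
$Z{\left(r,F \right)} = -3 + F$
$\left(W - Z{\left(1,-3 \right)}\right) D = \left(-10 - \left(-3 - 3\right)\right) 3 = \left(-10 - -6\right) 3 = \left(-10 + 6\right) 3 = \left(-4\right) 3 = -12$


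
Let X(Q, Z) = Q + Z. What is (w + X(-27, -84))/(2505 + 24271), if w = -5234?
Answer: -5345/26776 ≈ -0.19962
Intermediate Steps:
(w + X(-27, -84))/(2505 + 24271) = (-5234 + (-27 - 84))/(2505 + 24271) = (-5234 - 111)/26776 = -5345*1/26776 = -5345/26776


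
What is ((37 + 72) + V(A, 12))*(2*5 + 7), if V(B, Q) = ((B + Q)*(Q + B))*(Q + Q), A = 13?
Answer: 256853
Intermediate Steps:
V(B, Q) = 2*Q*(B + Q)² (V(B, Q) = ((B + Q)*(B + Q))*(2*Q) = (B + Q)²*(2*Q) = 2*Q*(B + Q)²)
((37 + 72) + V(A, 12))*(2*5 + 7) = ((37 + 72) + 2*12*(13 + 12)²)*(2*5 + 7) = (109 + 2*12*25²)*(10 + 7) = (109 + 2*12*625)*17 = (109 + 15000)*17 = 15109*17 = 256853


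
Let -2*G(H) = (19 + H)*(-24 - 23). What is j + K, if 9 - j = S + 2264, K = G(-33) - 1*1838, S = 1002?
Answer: -5424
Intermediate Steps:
G(H) = 893/2 + 47*H/2 (G(H) = -(19 + H)*(-24 - 23)/2 = -(19 + H)*(-47)/2 = -(-893 - 47*H)/2 = 893/2 + 47*H/2)
K = -2167 (K = (893/2 + (47/2)*(-33)) - 1*1838 = (893/2 - 1551/2) - 1838 = -329 - 1838 = -2167)
j = -3257 (j = 9 - (1002 + 2264) = 9 - 1*3266 = 9 - 3266 = -3257)
j + K = -3257 - 2167 = -5424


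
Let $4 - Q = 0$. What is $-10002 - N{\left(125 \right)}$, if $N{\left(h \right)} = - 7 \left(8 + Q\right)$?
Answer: $-9918$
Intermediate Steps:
$Q = 4$ ($Q = 4 - 0 = 4 + 0 = 4$)
$N{\left(h \right)} = -84$ ($N{\left(h \right)} = - 7 \left(8 + 4\right) = \left(-7\right) 12 = -84$)
$-10002 - N{\left(125 \right)} = -10002 - -84 = -10002 + 84 = -9918$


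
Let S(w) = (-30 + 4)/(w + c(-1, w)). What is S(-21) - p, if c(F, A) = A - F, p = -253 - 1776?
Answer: 83215/41 ≈ 2029.6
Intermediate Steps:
p = -2029
S(w) = -26/(1 + 2*w) (S(w) = (-30 + 4)/(w + (w - 1*(-1))) = -26/(w + (w + 1)) = -26/(w + (1 + w)) = -26/(1 + 2*w))
S(-21) - p = -26/(1 + 2*(-21)) - 1*(-2029) = -26/(1 - 42) + 2029 = -26/(-41) + 2029 = -26*(-1/41) + 2029 = 26/41 + 2029 = 83215/41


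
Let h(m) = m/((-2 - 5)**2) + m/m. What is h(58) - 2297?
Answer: -112446/49 ≈ -2294.8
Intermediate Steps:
h(m) = 1 + m/49 (h(m) = m/((-7)**2) + 1 = m/49 + 1 = 1 + m/49)
h(58) - 2297 = (1 + (1/49)*58) - 2297 = (1 + 58/49) - 2297 = 107/49 - 2297 = -112446/49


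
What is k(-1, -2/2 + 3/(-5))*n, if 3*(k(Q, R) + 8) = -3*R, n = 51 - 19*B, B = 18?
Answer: 9312/5 ≈ 1862.4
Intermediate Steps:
n = -291 (n = 51 - 19*18 = 51 - 342 = -291)
k(Q, R) = -8 - R (k(Q, R) = -8 + (-3*R)/3 = -8 - R)
k(-1, -2/2 + 3/(-5))*n = (-8 - (-2/2 + 3/(-5)))*(-291) = (-8 - (-2*½ + 3*(-⅕)))*(-291) = (-8 - (-1 - ⅗))*(-291) = (-8 - 1*(-8/5))*(-291) = (-8 + 8/5)*(-291) = -32/5*(-291) = 9312/5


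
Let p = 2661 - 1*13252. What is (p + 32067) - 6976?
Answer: 14500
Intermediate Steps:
p = -10591 (p = 2661 - 13252 = -10591)
(p + 32067) - 6976 = (-10591 + 32067) - 6976 = 21476 - 6976 = 14500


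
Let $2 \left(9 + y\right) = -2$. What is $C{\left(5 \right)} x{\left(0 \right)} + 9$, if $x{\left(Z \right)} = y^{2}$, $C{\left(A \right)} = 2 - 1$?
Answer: $109$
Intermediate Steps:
$y = -10$ ($y = -9 + \frac{1}{2} \left(-2\right) = -9 - 1 = -10$)
$C{\left(A \right)} = 1$
$x{\left(Z \right)} = 100$ ($x{\left(Z \right)} = \left(-10\right)^{2} = 100$)
$C{\left(5 \right)} x{\left(0 \right)} + 9 = 1 \cdot 100 + 9 = 100 + 9 = 109$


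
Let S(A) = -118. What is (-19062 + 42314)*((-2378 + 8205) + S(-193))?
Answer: 132745668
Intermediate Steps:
(-19062 + 42314)*((-2378 + 8205) + S(-193)) = (-19062 + 42314)*((-2378 + 8205) - 118) = 23252*(5827 - 118) = 23252*5709 = 132745668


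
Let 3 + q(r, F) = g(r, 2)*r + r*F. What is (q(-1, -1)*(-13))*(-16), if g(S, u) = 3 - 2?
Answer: -624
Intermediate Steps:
g(S, u) = 1
q(r, F) = -3 + r + F*r (q(r, F) = -3 + (1*r + r*F) = -3 + (r + F*r) = -3 + r + F*r)
(q(-1, -1)*(-13))*(-16) = ((-3 - 1 - 1*(-1))*(-13))*(-16) = ((-3 - 1 + 1)*(-13))*(-16) = -3*(-13)*(-16) = 39*(-16) = -624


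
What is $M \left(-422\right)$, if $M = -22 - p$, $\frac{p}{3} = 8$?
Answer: $19412$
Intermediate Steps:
$p = 24$ ($p = 3 \cdot 8 = 24$)
$M = -46$ ($M = -22 - 24 = -46$)
$M \left(-422\right) = \left(-46\right) \left(-422\right) = 19412$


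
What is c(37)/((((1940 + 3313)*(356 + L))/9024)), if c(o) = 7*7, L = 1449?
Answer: 147392/3160555 ≈ 0.046635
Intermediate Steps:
c(o) = 49
c(37)/((((1940 + 3313)*(356 + L))/9024)) = 49/((((1940 + 3313)*(356 + 1449))/9024)) = 49/(((5253*1805)*(1/9024))) = 49/((9481665*(1/9024))) = 49/(3160555/3008) = 49*(3008/3160555) = 147392/3160555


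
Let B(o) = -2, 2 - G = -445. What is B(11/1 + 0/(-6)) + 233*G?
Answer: 104149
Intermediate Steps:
G = 447 (G = 2 - 1*(-445) = 2 + 445 = 447)
B(11/1 + 0/(-6)) + 233*G = -2 + 233*447 = -2 + 104151 = 104149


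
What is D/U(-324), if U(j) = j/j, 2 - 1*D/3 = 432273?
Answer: -1296813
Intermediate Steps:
D = -1296813 (D = 6 - 3*432273 = 6 - 1296819 = -1296813)
U(j) = 1
D/U(-324) = -1296813/1 = -1296813*1 = -1296813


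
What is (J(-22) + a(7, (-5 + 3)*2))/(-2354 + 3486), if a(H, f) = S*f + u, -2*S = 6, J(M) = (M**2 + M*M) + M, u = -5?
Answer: 953/1132 ≈ 0.84187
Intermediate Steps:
J(M) = M + 2*M**2 (J(M) = (M**2 + M**2) + M = 2*M**2 + M = M + 2*M**2)
S = -3 (S = -1/2*6 = -3)
a(H, f) = -5 - 3*f (a(H, f) = -3*f - 5 = -5 - 3*f)
(J(-22) + a(7, (-5 + 3)*2))/(-2354 + 3486) = (-22*(1 + 2*(-22)) + (-5 - 3*(-5 + 3)*2))/(-2354 + 3486) = (-22*(1 - 44) + (-5 - (-6)*2))/1132 = (-22*(-43) + (-5 - 3*(-4)))*(1/1132) = (946 + (-5 + 12))*(1/1132) = (946 + 7)*(1/1132) = 953*(1/1132) = 953/1132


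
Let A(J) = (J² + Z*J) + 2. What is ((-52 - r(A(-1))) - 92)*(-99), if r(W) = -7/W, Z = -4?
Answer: 14157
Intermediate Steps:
A(J) = 2 + J² - 4*J (A(J) = (J² - 4*J) + 2 = 2 + J² - 4*J)
((-52 - r(A(-1))) - 92)*(-99) = ((-52 - (-7)/(2 + (-1)² - 4*(-1))) - 92)*(-99) = ((-52 - (-7)/(2 + 1 + 4)) - 92)*(-99) = ((-52 - (-7)/7) - 92)*(-99) = ((-52 - 1*(-1)) - 92)*(-99) = ((-52 + 1) - 92)*(-99) = (-51 - 92)*(-99) = -143*(-99) = 14157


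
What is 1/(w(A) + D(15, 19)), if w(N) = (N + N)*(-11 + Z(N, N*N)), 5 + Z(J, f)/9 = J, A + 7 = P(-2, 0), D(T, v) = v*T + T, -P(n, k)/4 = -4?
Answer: 1/750 ≈ 0.0013333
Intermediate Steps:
P(n, k) = 16 (P(n, k) = -4*(-4) = 16)
D(T, v) = T + T*v (D(T, v) = T*v + T = T + T*v)
A = 9 (A = -7 + 16 = 9)
Z(J, f) = -45 + 9*J
w(N) = 2*N*(-56 + 9*N) (w(N) = (N + N)*(-11 + (-45 + 9*N)) = (2*N)*(-56 + 9*N) = 2*N*(-56 + 9*N))
1/(w(A) + D(15, 19)) = 1/(2*9*(-56 + 9*9) + 15*(1 + 19)) = 1/(2*9*(-56 + 81) + 15*20) = 1/(2*9*25 + 300) = 1/(450 + 300) = 1/750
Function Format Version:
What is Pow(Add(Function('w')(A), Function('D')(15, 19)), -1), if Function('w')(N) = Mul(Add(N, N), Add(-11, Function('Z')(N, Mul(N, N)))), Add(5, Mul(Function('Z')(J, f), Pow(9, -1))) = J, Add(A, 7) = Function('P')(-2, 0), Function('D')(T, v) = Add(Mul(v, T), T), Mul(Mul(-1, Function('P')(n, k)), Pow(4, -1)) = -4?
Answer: Rational(1, 750) ≈ 0.0013333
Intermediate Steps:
Function('P')(n, k) = 16 (Function('P')(n, k) = Mul(-4, -4) = 16)
Function('D')(T, v) = Add(T, Mul(T, v)) (Function('D')(T, v) = Add(Mul(T, v), T) = Add(T, Mul(T, v)))
A = 9 (A = Add(-7, 16) = 9)
Function('Z')(J, f) = Add(-45, Mul(9, J))
Function('w')(N) = Mul(2, N, Add(-56, Mul(9, N))) (Function('w')(N) = Mul(Add(N, N), Add(-11, Add(-45, Mul(9, N)))) = Mul(Mul(2, N), Add(-56, Mul(9, N))) = Mul(2, N, Add(-56, Mul(9, N))))
Pow(Add(Function('w')(A), Function('D')(15, 19)), -1) = Pow(Add(Mul(2, 9, Add(-56, Mul(9, 9))), Mul(15, Add(1, 19))), -1) = Pow(Add(Mul(2, 9, Add(-56, 81)), Mul(15, 20)), -1) = Pow(Add(Mul(2, 9, 25), 300), -1) = Pow(Add(450, 300), -1) = Pow(750, -1) = Rational(1, 750)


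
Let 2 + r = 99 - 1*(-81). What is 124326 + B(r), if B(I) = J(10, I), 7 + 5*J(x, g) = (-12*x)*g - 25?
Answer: 600238/5 ≈ 1.2005e+5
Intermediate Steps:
J(x, g) = -32/5 - 12*g*x/5 (J(x, g) = -7/5 + ((-12*x)*g - 25)/5 = -7/5 + (-12*g*x - 25)/5 = -7/5 + (-25 - 12*g*x)/5 = -7/5 + (-5 - 12*g*x/5) = -32/5 - 12*g*x/5)
r = 178 (r = -2 + (99 - 1*(-81)) = -2 + (99 + 81) = -2 + 180 = 178)
B(I) = -32/5 - 24*I (B(I) = -32/5 - 12/5*I*10 = -32/5 - 24*I)
124326 + B(r) = 124326 + (-32/5 - 24*178) = 124326 + (-32/5 - 4272) = 124326 - 21392/5 = 600238/5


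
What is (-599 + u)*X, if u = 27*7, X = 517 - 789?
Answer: 111520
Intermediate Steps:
X = -272
u = 189
(-599 + u)*X = (-599 + 189)*(-272) = -410*(-272) = 111520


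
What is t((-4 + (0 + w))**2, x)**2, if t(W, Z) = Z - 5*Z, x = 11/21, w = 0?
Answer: 1936/441 ≈ 4.3900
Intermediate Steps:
x = 11/21 (x = 11*(1/21) = 11/21 ≈ 0.52381)
t(W, Z) = -4*Z
t((-4 + (0 + w))**2, x)**2 = (-4*11/21)**2 = (-44/21)**2 = 1936/441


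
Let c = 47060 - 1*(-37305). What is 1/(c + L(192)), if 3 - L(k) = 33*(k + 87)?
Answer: 1/75161 ≈ 1.3305e-5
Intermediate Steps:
c = 84365 (c = 47060 + 37305 = 84365)
L(k) = -2868 - 33*k (L(k) = 3 - 33*(k + 87) = 3 - 33*(87 + k) = 3 - (2871 + 33*k) = 3 + (-2871 - 33*k) = -2868 - 33*k)
1/(c + L(192)) = 1/(84365 + (-2868 - 33*192)) = 1/(84365 + (-2868 - 6336)) = 1/(84365 - 9204) = 1/75161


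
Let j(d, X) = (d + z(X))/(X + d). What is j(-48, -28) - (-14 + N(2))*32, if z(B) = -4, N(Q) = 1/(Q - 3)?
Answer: 9133/19 ≈ 480.68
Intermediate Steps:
N(Q) = 1/(-3 + Q)
j(d, X) = (-4 + d)/(X + d) (j(d, X) = (d - 4)/(X + d) = (-4 + d)/(X + d))
j(-48, -28) - (-14 + N(2))*32 = (-4 - 48)/(-28 - 48) - (-14 + 1/(-3 + 2))*32 = -52/(-76) - (-14 + 1/(-1))*32 = -1/76*(-52) - (-14 - 1)*32 = 13/19 - (-15)*32 = 13/19 - 1*(-480) = 13/19 + 480 = 9133/19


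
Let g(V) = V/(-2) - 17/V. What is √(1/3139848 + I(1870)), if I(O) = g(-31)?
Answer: √4223471185336538/16222548 ≈ 4.0060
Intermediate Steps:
g(V) = -17/V - V/2 (g(V) = V*(-½) - 17/V = -V/2 - 17/V = -17/V - V/2)
I(O) = 995/62 (I(O) = -17/(-31) - ½*(-31) = -17*(-1/31) + 31/2 = 17/31 + 31/2 = 995/62)
√(1/3139848 + I(1870)) = √(1/3139848 + 995/62) = √(1562074411/97335288) = √4223471185336538/16222548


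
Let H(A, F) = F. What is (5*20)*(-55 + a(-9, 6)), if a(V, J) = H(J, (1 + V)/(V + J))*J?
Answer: -3900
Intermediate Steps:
a(V, J) = J*(1 + V)/(J + V) (a(V, J) = ((1 + V)/(V + J))*J = ((1 + V)/(J + V))*J = J*(1 + V)/(J + V))
(5*20)*(-55 + a(-9, 6)) = (5*20)*(-55 + 6*(1 - 9)/(6 - 9)) = 100*(-55 + 6*(-8)/(-3)) = 100*(-55 + 6*(-1/3)*(-8)) = 100*(-55 + 16) = 100*(-39) = -3900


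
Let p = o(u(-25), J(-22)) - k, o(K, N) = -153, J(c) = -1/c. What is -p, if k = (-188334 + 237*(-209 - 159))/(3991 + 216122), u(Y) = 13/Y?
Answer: 11133913/73371 ≈ 151.75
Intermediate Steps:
k = -91850/73371 (k = (-188334 + 237*(-368))/220113 = (-188334 - 87216)*(1/220113) = -275550*1/220113 = -91850/73371 ≈ -1.2519)
p = -11133913/73371 (p = -153 - 1*(-91850/73371) = -153 + 91850/73371 = -11133913/73371 ≈ -151.75)
-p = -1*(-11133913/73371) = 11133913/73371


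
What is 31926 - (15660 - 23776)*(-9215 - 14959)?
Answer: -196164258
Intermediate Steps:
31926 - (15660 - 23776)*(-9215 - 14959) = 31926 - (-8116)*(-24174) = 31926 - 1*196196184 = 31926 - 196196184 = -196164258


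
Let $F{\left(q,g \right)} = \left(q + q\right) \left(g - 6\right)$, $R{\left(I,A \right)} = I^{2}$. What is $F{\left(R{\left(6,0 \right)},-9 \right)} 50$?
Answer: $-54000$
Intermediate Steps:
$F{\left(q,g \right)} = 2 q \left(-6 + g\right)$
$F{\left(R{\left(6,0 \right)},-9 \right)} 50 = 2 \cdot 6^{2} \left(-6 - 9\right) 50 = 2 \cdot 36 \left(-15\right) 50 = \left(-1080\right) 50 = -54000$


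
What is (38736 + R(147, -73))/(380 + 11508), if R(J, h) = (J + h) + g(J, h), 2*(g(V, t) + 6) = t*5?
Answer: 77243/23776 ≈ 3.2488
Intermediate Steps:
g(V, t) = -6 + 5*t/2 (g(V, t) = -6 + (t*5)/2 = -6 + (5*t)/2 = -6 + 5*t/2)
R(J, h) = -6 + J + 7*h/2 (R(J, h) = (J + h) + (-6 + 5*h/2) = -6 + J + 7*h/2)
(38736 + R(147, -73))/(380 + 11508) = (38736 + (-6 + 147 + (7/2)*(-73)))/(380 + 11508) = (38736 + (-6 + 147 - 511/2))/11888 = (38736 - 229/2)*(1/11888) = (77243/2)*(1/11888) = 77243/23776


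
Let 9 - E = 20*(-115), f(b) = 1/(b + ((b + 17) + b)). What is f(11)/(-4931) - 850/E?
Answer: -209569809/569283950 ≈ -0.36813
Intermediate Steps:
f(b) = 1/(17 + 3*b) (f(b) = 1/(b + ((17 + b) + b)) = 1/(b + (17 + 2*b)) = 1/(17 + 3*b))
E = 2309 (E = 9 - 20*(-115) = 9 - 1*(-2300) = 9 + 2300 = 2309)
f(11)/(-4931) - 850/E = 1/((17 + 3*11)*(-4931)) - 850/2309 = -1/4931/(17 + 33) - 850*1/2309 = -1/4931/50 - 850/2309 = (1/50)*(-1/4931) - 850/2309 = -1/246550 - 850/2309 = -209569809/569283950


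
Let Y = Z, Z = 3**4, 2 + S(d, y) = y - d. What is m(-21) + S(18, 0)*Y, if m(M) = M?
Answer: -1641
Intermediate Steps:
S(d, y) = -2 + y - d (S(d, y) = -2 + (y - d) = -2 + y - d)
Z = 81
Y = 81
m(-21) + S(18, 0)*Y = -21 + (-2 + 0 - 1*18)*81 = -21 + (-2 + 0 - 18)*81 = -21 - 20*81 = -21 - 1620 = -1641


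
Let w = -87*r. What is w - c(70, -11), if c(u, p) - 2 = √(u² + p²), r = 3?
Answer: -263 - √5021 ≈ -333.86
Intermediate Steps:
c(u, p) = 2 + √(p² + u²) (c(u, p) = 2 + √(u² + p²) = 2 + √(p² + u²))
w = -261 (w = -87*3 = -261)
w - c(70, -11) = -261 - (2 + √((-11)² + 70²)) = -261 - (2 + √(121 + 4900)) = -261 - (2 + √5021) = -261 + (-2 - √5021) = -263 - √5021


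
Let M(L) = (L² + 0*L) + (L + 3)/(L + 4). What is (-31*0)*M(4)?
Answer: 0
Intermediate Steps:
M(L) = L² + (3 + L)/(4 + L) (M(L) = (L² + 0) + (3 + L)/(4 + L) = L² + (3 + L)/(4 + L))
(-31*0)*M(4) = (-31*0)*((3 + 4 + 4³ + 4*4²)/(4 + 4)) = 0*((3 + 4 + 64 + 4*16)/8) = 0*((3 + 4 + 64 + 64)/8) = 0*((⅛)*135) = 0*(135/8) = 0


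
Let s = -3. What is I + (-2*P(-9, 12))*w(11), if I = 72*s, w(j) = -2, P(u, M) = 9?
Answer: -180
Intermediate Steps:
I = -216 (I = 72*(-3) = -216)
I + (-2*P(-9, 12))*w(11) = -216 - 2*9*(-2) = -216 - 18*(-2) = -216 + 36 = -180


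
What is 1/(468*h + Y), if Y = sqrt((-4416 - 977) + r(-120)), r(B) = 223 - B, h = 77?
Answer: 18018/649299173 - 5*I*sqrt(202)/1298598346 ≈ 2.775e-5 - 5.4723e-8*I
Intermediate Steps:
Y = 5*I*sqrt(202) (Y = sqrt((-4416 - 977) + (223 - 1*(-120))) = sqrt(-5393 + (223 + 120)) = sqrt(-5393 + 343) = sqrt(-5050) = 5*I*sqrt(202) ≈ 71.063*I)
1/(468*h + Y) = 1/(468*77 + 5*I*sqrt(202)) = 1/(36036 + 5*I*sqrt(202))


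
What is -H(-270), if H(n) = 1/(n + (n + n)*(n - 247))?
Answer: -1/278910 ≈ -3.5854e-6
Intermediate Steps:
H(n) = 1/(n + 2*n*(-247 + n)) (H(n) = 1/(n + (2*n)*(-247 + n)) = 1/(n + 2*n*(-247 + n)))
-H(-270) = -1/((-270)*(-493 + 2*(-270))) = -(-1)/(270*(-493 - 540)) = -(-1)/(270*(-1033)) = -(-1)*(-1)/(270*1033) = -1*1/278910 = -1/278910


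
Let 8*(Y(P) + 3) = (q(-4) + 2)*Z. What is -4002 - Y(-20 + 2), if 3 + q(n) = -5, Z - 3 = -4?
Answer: -15999/4 ≈ -3999.8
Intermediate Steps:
Z = -1 (Z = 3 - 4 = -1)
q(n) = -8 (q(n) = -3 - 5 = -8)
Y(P) = -9/4 (Y(P) = -3 + ((-8 + 2)*(-1))/8 = -3 + (-6*(-1))/8 = -3 + (1/8)*6 = -3 + 3/4 = -9/4)
-4002 - Y(-20 + 2) = -4002 - 1*(-9/4) = -4002 + 9/4 = -15999/4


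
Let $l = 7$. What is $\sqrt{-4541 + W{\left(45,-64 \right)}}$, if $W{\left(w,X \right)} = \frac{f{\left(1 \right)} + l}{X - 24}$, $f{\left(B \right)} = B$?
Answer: $\frac{4 i \sqrt{34342}}{11} \approx 67.388 i$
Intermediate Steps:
$W{\left(w,X \right)} = \frac{8}{-24 + X}$ ($W{\left(w,X \right)} = \frac{1 + 7}{X - 24} = \frac{8}{-24 + X}$)
$\sqrt{-4541 + W{\left(45,-64 \right)}} = \sqrt{-4541 + \frac{8}{-24 - 64}} = \sqrt{-4541 + \frac{8}{-88}} = \sqrt{-4541 + 8 \left(- \frac{1}{88}\right)} = \sqrt{-4541 - \frac{1}{11}} = \sqrt{- \frac{49952}{11}} = \frac{4 i \sqrt{34342}}{11}$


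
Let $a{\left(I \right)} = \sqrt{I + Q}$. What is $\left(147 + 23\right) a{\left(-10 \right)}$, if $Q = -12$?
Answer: $170 i \sqrt{22} \approx 797.37 i$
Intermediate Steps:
$a{\left(I \right)} = \sqrt{-12 + I}$ ($a{\left(I \right)} = \sqrt{I - 12} = \sqrt{-12 + I}$)
$\left(147 + 23\right) a{\left(-10 \right)} = \left(147 + 23\right) \sqrt{-12 - 10} = 170 \sqrt{-22} = 170 i \sqrt{22}$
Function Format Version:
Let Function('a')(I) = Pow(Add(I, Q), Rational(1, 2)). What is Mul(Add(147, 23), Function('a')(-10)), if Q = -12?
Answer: Mul(170, I, Pow(22, Rational(1, 2))) ≈ Mul(797.37, I)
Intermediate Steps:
Function('a')(I) = Pow(Add(-12, I), Rational(1, 2)) (Function('a')(I) = Pow(Add(I, -12), Rational(1, 2)) = Pow(Add(-12, I), Rational(1, 2)))
Mul(Add(147, 23), Function('a')(-10)) = Mul(Add(147, 23), Pow(Add(-12, -10), Rational(1, 2))) = Mul(170, Pow(-22, Rational(1, 2))) = Mul(170, Mul(I, Pow(22, Rational(1, 2)))) = Mul(170, I, Pow(22, Rational(1, 2)))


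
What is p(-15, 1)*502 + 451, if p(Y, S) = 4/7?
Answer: 5165/7 ≈ 737.86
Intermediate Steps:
p(Y, S) = 4/7 (p(Y, S) = 4*(⅐) = 4/7)
p(-15, 1)*502 + 451 = (4/7)*502 + 451 = 2008/7 + 451 = 5165/7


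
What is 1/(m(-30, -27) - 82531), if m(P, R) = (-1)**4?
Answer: -1/82530 ≈ -1.2117e-5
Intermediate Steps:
m(P, R) = 1
1/(m(-30, -27) - 82531) = 1/(1 - 82531) = 1/(-82530) = -1/82530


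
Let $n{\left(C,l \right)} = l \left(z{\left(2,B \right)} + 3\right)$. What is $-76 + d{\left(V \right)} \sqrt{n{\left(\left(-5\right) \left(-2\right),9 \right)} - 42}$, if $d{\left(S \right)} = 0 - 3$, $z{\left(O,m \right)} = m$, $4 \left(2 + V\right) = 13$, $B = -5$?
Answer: $-76 - 6 i \sqrt{15} \approx -76.0 - 23.238 i$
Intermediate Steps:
$V = \frac{5}{4}$ ($V = -2 + \frac{1}{4} \cdot 13 = -2 + \frac{13}{4} = \frac{5}{4} \approx 1.25$)
$n{\left(C,l \right)} = - 2 l$ ($n{\left(C,l \right)} = l \left(-5 + 3\right) = l \left(-2\right) = - 2 l$)
$d{\left(S \right)} = -3$ ($d{\left(S \right)} = 0 - 3 = -3$)
$-76 + d{\left(V \right)} \sqrt{n{\left(\left(-5\right) \left(-2\right),9 \right)} - 42} = -76 - 3 \sqrt{\left(-2\right) 9 - 42} = -76 - 3 \sqrt{-18 - 42} = -76 - 3 \sqrt{-60} = -76 - 3 \cdot 2 i \sqrt{15} = -76 - 6 i \sqrt{15}$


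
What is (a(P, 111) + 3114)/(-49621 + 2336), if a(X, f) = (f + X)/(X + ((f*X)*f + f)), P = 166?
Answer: -6369883459/96724446455 ≈ -0.065856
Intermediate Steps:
a(X, f) = (X + f)/(X + f + X*f²) (a(X, f) = (X + f)/(X + ((X*f)*f + f)) = (X + f)/(X + (X*f² + f)) = (X + f)/(X + (f + X*f²)) = (X + f)/(X + f + X*f²))
(a(P, 111) + 3114)/(-49621 + 2336) = ((166 + 111)/(166 + 111 + 166*111²) + 3114)/(-49621 + 2336) = (277/(166 + 111 + 166*12321) + 3114)/(-47285) = (277/(166 + 111 + 2045286) + 3114)*(-1/47285) = (277/2045563 + 3114)*(-1/47285) = (6369883459/2045563)*(-1/47285) = -6369883459/96724446455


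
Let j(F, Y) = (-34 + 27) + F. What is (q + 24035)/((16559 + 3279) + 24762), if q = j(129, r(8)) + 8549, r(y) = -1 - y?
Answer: 16353/22300 ≈ 0.73332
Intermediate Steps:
j(F, Y) = -7 + F
q = 8671 (q = (-7 + 129) + 8549 = 122 + 8549 = 8671)
(q + 24035)/((16559 + 3279) + 24762) = (8671 + 24035)/((16559 + 3279) + 24762) = 32706/(19838 + 24762) = 32706/44600 = 32706*(1/44600) = 16353/22300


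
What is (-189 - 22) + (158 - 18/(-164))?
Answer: -4337/82 ≈ -52.890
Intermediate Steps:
(-189 - 22) + (158 - 18/(-164)) = -211 + (158 - 18*(-1/164)) = -211 + (158 + 9/82) = -211 + 12965/82 = -4337/82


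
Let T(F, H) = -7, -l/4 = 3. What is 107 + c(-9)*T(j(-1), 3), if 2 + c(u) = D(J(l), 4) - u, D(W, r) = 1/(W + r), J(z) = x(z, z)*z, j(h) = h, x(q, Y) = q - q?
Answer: 225/4 ≈ 56.250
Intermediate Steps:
l = -12 (l = -4*3 = -12)
x(q, Y) = 0
J(z) = 0 (J(z) = 0*z = 0)
c(u) = -7/4 - u (c(u) = -2 + (1/(0 + 4) - u) = -2 + (1/4 - u) = -7/4 - u)
107 + c(-9)*T(j(-1), 3) = 107 + (-7/4 - 1*(-9))*(-7) = 107 + (-7/4 + 9)*(-7) = 107 + (29/4)*(-7) = 107 - 203/4 = 225/4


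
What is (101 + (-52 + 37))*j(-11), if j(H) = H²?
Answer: 10406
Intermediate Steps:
(101 + (-52 + 37))*j(-11) = (101 + (-52 + 37))*(-11)² = (101 - 15)*121 = 86*121 = 10406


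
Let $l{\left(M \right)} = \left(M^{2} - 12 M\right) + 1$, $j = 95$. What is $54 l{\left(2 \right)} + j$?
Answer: $-931$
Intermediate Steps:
$l{\left(M \right)} = 1 + M^{2} - 12 M$
$54 l{\left(2 \right)} + j = 54 \left(1 + 2^{2} - 24\right) + 95 = 54 \left(1 + 4 - 24\right) + 95 = 54 \left(-19\right) + 95 = -1026 + 95 = -931$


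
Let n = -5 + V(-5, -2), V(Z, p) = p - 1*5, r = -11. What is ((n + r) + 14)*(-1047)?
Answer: 9423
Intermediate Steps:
V(Z, p) = -5 + p (V(Z, p) = p - 5 = -5 + p)
n = -12 (n = -5 + (-5 - 2) = -5 - 7 = -12)
((n + r) + 14)*(-1047) = ((-12 - 11) + 14)*(-1047) = (-23 + 14)*(-1047) = -9*(-1047) = 9423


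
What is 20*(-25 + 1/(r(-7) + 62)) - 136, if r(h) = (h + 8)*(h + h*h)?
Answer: -16531/26 ≈ -635.81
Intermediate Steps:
r(h) = (8 + h)*(h + h²)
20*(-25 + 1/(r(-7) + 62)) - 136 = 20*(-25 + 1/(-7*(8 + (-7)² + 9*(-7)) + 62)) - 136 = 20*(-25 + 1/(-7*(8 + 49 - 63) + 62)) - 136 = 20*(-25 + 1/(-7*(-6) + 62)) - 136 = 20*(-25 + 1/(42 + 62)) - 136 = 20*(-25 + 1/104) - 136 = 20*(-2599/104) - 136 = -12995/26 - 136 = -16531/26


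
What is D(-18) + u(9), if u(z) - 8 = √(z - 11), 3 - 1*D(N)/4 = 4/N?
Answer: 188/9 + I*√2 ≈ 20.889 + 1.4142*I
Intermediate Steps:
D(N) = 12 - 16/N
u(z) = 8 + √(-11 + z) (u(z) = 8 + √(z - 11) = 8 + √(-11 + z))
D(-18) + u(9) = (12 - 16/(-18)) + (8 + √(-11 + 9)) = (12 - 16*(-1/18)) + (8 + √(-2)) = (12 + 8/9) + (8 + I*√2) = 116/9 + (8 + I*√2) = 188/9 + I*√2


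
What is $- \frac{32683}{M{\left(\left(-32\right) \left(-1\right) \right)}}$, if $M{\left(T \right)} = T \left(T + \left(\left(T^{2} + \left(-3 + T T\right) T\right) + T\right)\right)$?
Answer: $- \frac{32683}{1080320} \approx -0.030253$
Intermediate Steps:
$M{\left(T \right)} = T \left(T^{2} + 2 T + T \left(-3 + T^{2}\right)\right)$ ($M{\left(T \right)} = T \left(T + \left(\left(T^{2} + \left(-3 + T^{2}\right) T\right) + T\right)\right) = T \left(T + \left(\left(T^{2} + T \left(-3 + T^{2}\right)\right) + T\right)\right) = T \left(T + \left(T + T^{2} + T \left(-3 + T^{2}\right)\right)\right) = T \left(T^{2} + 2 T + T \left(-3 + T^{2}\right)\right)$)
$- \frac{32683}{M{\left(\left(-32\right) \left(-1\right) \right)}} = - \frac{32683}{\left(\left(-32\right) \left(-1\right)\right)^{2} \left(-1 - -32 + \left(\left(-32\right) \left(-1\right)\right)^{2}\right)} = - \frac{32683}{32^{2} \left(-1 + 32 + 32^{2}\right)} = - \frac{32683}{1024 \left(-1 + 32 + 1024\right)} = - \frac{32683}{1024 \cdot 1055} = - \frac{32683}{1080320}$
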